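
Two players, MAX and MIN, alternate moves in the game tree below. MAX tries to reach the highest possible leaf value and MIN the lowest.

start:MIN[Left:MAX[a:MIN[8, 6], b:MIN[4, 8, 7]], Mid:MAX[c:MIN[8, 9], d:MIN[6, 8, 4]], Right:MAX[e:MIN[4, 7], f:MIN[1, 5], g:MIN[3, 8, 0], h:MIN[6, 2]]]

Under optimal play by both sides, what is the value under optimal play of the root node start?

a (MIN): min(8, 6) = 6
b (MIN): min(4, 8, 7) = 4
Left (MAX): max(6, 4) = 6
c (MIN): min(8, 9) = 8
d (MIN): min(6, 8, 4) = 4
Mid (MAX): max(8, 4) = 8
e (MIN): min(4, 7) = 4
f (MIN): min(1, 5) = 1
g (MIN): min(3, 8, 0) = 0
h (MIN): min(6, 2) = 2
Right (MAX): max(4, 1, 0, 2) = 4
start (MIN): min(6, 8, 4) = 4

4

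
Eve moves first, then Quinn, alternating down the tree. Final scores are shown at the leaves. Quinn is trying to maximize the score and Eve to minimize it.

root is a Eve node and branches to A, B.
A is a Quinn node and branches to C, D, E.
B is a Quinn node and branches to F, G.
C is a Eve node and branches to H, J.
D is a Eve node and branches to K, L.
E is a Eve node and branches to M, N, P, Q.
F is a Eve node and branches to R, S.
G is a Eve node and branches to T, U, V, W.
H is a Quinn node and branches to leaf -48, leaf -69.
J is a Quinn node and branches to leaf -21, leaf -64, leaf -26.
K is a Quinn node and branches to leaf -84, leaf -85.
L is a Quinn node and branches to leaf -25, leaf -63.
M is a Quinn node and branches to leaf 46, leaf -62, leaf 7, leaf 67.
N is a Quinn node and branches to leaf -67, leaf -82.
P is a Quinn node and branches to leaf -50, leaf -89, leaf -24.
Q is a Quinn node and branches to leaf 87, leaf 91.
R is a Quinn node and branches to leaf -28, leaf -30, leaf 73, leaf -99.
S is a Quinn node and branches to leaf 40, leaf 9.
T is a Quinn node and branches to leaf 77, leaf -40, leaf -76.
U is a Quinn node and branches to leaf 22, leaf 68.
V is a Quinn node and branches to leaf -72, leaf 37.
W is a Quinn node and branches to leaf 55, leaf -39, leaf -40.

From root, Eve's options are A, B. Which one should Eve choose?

A

H (Quinn): max(-48, -69) = -48
J (Quinn): max(-21, -64, -26) = -21
C (Eve): min(-48, -21) = -48
K (Quinn): max(-84, -85) = -84
L (Quinn): max(-25, -63) = -25
D (Eve): min(-84, -25) = -84
M (Quinn): max(46, -62, 7, 67) = 67
N (Quinn): max(-67, -82) = -67
P (Quinn): max(-50, -89, -24) = -24
Q (Quinn): max(87, 91) = 91
E (Eve): min(67, -67, -24, 91) = -67
A (Quinn): max(-48, -84, -67) = -48
R (Quinn): max(-28, -30, 73, -99) = 73
S (Quinn): max(40, 9) = 40
F (Eve): min(73, 40) = 40
T (Quinn): max(77, -40, -76) = 77
U (Quinn): max(22, 68) = 68
V (Quinn): max(-72, 37) = 37
W (Quinn): max(55, -39, -40) = 55
G (Eve): min(77, 68, 37, 55) = 37
B (Quinn): max(40, 37) = 40
root (Eve): min(-48, 40) = -48
Eve at root wants the lowest of {A=-48, B=40}, so chooses A.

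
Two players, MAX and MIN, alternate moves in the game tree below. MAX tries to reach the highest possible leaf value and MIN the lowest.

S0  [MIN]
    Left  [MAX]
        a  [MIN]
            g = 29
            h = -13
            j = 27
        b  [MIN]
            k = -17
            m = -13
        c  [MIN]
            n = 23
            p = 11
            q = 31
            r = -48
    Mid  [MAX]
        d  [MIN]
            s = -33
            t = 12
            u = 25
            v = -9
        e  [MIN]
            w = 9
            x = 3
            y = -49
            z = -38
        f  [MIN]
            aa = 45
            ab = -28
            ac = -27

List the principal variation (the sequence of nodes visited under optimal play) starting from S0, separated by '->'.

S0 -> Mid -> f -> ab

a (MIN): min(29, -13, 27) = -13
b (MIN): min(-17, -13) = -17
c (MIN): min(23, 11, 31, -48) = -48
Left (MAX): max(-13, -17, -48) = -13
d (MIN): min(-33, 12, 25, -9) = -33
e (MIN): min(9, 3, -49, -38) = -49
f (MIN): min(45, -28, -27) = -28
Mid (MAX): max(-33, -49, -28) = -28
S0 (MIN): min(-13, -28) = -28
At S0, MIN picks Mid (lowest: -28).
At Mid, MAX picks f (highest: -28).
At f, MIN picks ab (lowest: -28).
Terminal value -28.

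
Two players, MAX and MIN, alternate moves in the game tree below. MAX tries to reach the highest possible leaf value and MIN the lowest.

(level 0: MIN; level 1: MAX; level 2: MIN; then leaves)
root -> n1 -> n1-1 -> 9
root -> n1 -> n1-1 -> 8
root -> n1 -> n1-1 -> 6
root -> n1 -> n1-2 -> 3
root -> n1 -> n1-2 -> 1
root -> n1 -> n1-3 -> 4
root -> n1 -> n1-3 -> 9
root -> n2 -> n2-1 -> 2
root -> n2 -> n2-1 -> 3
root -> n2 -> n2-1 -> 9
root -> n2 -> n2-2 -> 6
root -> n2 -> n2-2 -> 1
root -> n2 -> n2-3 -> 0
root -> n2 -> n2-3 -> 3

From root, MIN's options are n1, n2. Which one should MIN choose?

n1-1 (MIN): min(9, 8, 6) = 6
n1-2 (MIN): min(3, 1) = 1
n1-3 (MIN): min(4, 9) = 4
n1 (MAX): max(6, 1, 4) = 6
n2-1 (MIN): min(2, 3, 9) = 2
n2-2 (MIN): min(6, 1) = 1
n2-3 (MIN): min(0, 3) = 0
n2 (MAX): max(2, 1, 0) = 2
root (MIN): min(6, 2) = 2
MIN at root wants the lowest of {n1=6, n2=2}, so chooses n2.

n2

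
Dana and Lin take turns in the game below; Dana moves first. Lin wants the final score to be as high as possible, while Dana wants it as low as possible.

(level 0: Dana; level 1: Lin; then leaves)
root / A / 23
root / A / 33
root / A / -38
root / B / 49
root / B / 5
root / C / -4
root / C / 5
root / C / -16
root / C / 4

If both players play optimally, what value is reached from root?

A (Lin): max(23, 33, -38) = 33
B (Lin): max(49, 5) = 49
C (Lin): max(-4, 5, -16, 4) = 5
root (Dana): min(33, 49, 5) = 5

5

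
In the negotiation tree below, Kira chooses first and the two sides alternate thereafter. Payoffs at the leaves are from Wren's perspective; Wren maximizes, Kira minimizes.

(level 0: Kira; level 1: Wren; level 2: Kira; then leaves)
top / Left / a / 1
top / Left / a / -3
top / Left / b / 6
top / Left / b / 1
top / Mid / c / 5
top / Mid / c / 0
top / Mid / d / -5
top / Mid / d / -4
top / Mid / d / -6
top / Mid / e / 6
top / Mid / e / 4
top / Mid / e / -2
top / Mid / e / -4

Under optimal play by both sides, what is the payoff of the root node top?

a (Kira): min(1, -3) = -3
b (Kira): min(6, 1) = 1
Left (Wren): max(-3, 1) = 1
c (Kira): min(5, 0) = 0
d (Kira): min(-5, -4, -6) = -6
e (Kira): min(6, 4, -2, -4) = -4
Mid (Wren): max(0, -6, -4) = 0
top (Kira): min(1, 0) = 0

0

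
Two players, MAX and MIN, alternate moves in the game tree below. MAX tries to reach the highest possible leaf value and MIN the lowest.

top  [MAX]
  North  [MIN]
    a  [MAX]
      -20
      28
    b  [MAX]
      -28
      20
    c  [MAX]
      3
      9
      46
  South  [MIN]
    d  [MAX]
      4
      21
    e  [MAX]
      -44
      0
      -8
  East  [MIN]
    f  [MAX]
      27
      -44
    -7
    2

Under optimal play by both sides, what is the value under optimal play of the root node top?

a (MAX): max(-20, 28) = 28
b (MAX): max(-28, 20) = 20
c (MAX): max(3, 9, 46) = 46
North (MIN): min(28, 20, 46) = 20
d (MAX): max(4, 21) = 21
e (MAX): max(-44, 0, -8) = 0
South (MIN): min(21, 0) = 0
f (MAX): max(27, -44) = 27
East (MIN): min(27, -7, 2) = -7
top (MAX): max(20, 0, -7) = 20

20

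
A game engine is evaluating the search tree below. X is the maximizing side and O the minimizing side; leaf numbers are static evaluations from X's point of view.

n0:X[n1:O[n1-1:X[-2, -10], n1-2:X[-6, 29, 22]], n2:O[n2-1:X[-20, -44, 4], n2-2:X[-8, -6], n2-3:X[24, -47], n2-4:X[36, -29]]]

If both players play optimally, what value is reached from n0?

-2

n1-1 (X): max(-2, -10) = -2
n1-2 (X): max(-6, 29, 22) = 29
n1 (O): min(-2, 29) = -2
n2-1 (X): max(-20, -44, 4) = 4
n2-2 (X): max(-8, -6) = -6
n2-3 (X): max(24, -47) = 24
n2-4 (X): max(36, -29) = 36
n2 (O): min(4, -6, 24, 36) = -6
n0 (X): max(-2, -6) = -2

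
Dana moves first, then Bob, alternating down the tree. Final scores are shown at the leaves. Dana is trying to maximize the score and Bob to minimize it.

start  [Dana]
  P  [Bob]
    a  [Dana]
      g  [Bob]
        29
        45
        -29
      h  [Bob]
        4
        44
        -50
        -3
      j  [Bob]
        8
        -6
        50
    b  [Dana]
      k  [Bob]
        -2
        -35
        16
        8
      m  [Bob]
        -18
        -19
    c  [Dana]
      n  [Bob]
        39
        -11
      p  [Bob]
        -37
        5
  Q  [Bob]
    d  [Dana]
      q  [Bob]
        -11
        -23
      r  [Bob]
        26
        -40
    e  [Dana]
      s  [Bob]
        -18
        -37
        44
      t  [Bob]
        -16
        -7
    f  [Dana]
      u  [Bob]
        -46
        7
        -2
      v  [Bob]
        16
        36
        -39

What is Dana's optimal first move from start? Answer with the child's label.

g (Bob): min(29, 45, -29) = -29
h (Bob): min(4, 44, -50, -3) = -50
j (Bob): min(8, -6, 50) = -6
a (Dana): max(-29, -50, -6) = -6
k (Bob): min(-2, -35, 16, 8) = -35
m (Bob): min(-18, -19) = -19
b (Dana): max(-35, -19) = -19
n (Bob): min(39, -11) = -11
p (Bob): min(-37, 5) = -37
c (Dana): max(-11, -37) = -11
P (Bob): min(-6, -19, -11) = -19
q (Bob): min(-11, -23) = -23
r (Bob): min(26, -40) = -40
d (Dana): max(-23, -40) = -23
s (Bob): min(-18, -37, 44) = -37
t (Bob): min(-16, -7) = -16
e (Dana): max(-37, -16) = -16
u (Bob): min(-46, 7, -2) = -46
v (Bob): min(16, 36, -39) = -39
f (Dana): max(-46, -39) = -39
Q (Bob): min(-23, -16, -39) = -39
start (Dana): max(-19, -39) = -19
Dana at start wants the highest of {P=-19, Q=-39}, so chooses P.

P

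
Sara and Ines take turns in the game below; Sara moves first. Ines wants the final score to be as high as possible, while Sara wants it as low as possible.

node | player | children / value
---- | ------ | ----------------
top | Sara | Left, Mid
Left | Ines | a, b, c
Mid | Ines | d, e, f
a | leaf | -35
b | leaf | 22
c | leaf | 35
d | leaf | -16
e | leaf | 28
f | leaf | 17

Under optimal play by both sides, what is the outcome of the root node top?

Left (Ines): max(-35, 22, 35) = 35
Mid (Ines): max(-16, 28, 17) = 28
top (Sara): min(35, 28) = 28

28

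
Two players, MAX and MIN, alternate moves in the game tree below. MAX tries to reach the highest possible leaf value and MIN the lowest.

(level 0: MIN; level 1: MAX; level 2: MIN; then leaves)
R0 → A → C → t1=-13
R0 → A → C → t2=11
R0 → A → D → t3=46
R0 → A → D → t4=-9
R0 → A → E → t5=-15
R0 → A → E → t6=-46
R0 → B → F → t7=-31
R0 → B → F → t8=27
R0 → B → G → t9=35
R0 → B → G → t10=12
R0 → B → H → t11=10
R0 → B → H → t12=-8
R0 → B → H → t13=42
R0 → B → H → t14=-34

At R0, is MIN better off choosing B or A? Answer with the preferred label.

A

F (MIN): min(-31, 27) = -31
G (MIN): min(35, 12) = 12
H (MIN): min(10, -8, 42, -34) = -34
B (MAX): max(-31, 12, -34) = 12
C (MIN): min(-13, 11) = -13
D (MIN): min(46, -9) = -9
E (MIN): min(-15, -46) = -46
A (MAX): max(-13, -9, -46) = -9
MIN prefers the lower value; B=12, A=-9. A is better since -9 < 12.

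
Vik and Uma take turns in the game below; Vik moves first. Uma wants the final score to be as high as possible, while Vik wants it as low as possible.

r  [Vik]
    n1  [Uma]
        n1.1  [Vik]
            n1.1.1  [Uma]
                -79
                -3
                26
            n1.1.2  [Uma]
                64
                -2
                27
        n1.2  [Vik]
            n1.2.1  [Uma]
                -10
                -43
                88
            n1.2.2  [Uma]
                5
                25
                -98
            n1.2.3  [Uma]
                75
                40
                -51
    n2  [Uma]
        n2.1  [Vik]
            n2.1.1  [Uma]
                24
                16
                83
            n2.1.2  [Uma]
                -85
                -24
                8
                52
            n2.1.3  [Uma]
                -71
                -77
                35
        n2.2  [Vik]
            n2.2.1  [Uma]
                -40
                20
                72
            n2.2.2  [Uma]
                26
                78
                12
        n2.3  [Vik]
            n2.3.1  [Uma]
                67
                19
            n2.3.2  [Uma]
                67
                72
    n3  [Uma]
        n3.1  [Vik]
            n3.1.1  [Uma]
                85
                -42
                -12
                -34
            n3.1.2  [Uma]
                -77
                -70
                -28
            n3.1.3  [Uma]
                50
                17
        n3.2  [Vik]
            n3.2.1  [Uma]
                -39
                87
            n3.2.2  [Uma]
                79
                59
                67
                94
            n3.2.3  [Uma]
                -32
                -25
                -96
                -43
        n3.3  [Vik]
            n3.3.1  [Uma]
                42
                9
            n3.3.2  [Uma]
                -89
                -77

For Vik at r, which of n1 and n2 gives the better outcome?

n1

n1.1.1 (Uma): max(-79, -3, 26) = 26
n1.1.2 (Uma): max(64, -2, 27) = 64
n1.1 (Vik): min(26, 64) = 26
n1.2.1 (Uma): max(-10, -43, 88) = 88
n1.2.2 (Uma): max(5, 25, -98) = 25
n1.2.3 (Uma): max(75, 40, -51) = 75
n1.2 (Vik): min(88, 25, 75) = 25
n1 (Uma): max(26, 25) = 26
n2.1.1 (Uma): max(24, 16, 83) = 83
n2.1.2 (Uma): max(-85, -24, 8, 52) = 52
n2.1.3 (Uma): max(-71, -77, 35) = 35
n2.1 (Vik): min(83, 52, 35) = 35
n2.2.1 (Uma): max(-40, 20, 72) = 72
n2.2.2 (Uma): max(26, 78, 12) = 78
n2.2 (Vik): min(72, 78) = 72
n2.3.1 (Uma): max(67, 19) = 67
n2.3.2 (Uma): max(67, 72) = 72
n2.3 (Vik): min(67, 72) = 67
n2 (Uma): max(35, 72, 67) = 72
Vik prefers the lower value; n1=26, n2=72. n1 is better since 26 < 72.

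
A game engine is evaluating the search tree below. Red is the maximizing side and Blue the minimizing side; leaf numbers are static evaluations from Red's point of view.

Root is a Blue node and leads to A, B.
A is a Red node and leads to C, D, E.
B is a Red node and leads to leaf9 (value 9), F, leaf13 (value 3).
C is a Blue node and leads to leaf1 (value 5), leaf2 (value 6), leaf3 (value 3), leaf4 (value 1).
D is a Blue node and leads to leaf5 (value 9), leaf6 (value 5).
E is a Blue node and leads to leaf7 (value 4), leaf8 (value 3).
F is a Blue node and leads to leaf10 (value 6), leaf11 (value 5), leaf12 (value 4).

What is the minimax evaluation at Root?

5

C (Blue): min(5, 6, 3, 1) = 1
D (Blue): min(9, 5) = 5
E (Blue): min(4, 3) = 3
A (Red): max(1, 5, 3) = 5
F (Blue): min(6, 5, 4) = 4
B (Red): max(9, 4, 3) = 9
Root (Blue): min(5, 9) = 5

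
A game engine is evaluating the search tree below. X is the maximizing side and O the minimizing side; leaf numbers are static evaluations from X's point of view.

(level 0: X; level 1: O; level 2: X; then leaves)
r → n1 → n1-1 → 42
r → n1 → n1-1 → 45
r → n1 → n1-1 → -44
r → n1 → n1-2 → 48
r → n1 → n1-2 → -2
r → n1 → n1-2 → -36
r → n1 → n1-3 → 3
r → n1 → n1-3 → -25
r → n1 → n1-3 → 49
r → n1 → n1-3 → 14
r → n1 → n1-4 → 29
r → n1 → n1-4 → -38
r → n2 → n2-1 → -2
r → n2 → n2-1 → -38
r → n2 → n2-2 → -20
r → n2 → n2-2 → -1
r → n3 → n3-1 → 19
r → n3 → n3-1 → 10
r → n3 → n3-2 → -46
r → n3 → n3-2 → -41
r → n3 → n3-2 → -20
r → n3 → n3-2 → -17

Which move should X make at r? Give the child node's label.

n1-1 (X): max(42, 45, -44) = 45
n1-2 (X): max(48, -2, -36) = 48
n1-3 (X): max(3, -25, 49, 14) = 49
n1-4 (X): max(29, -38) = 29
n1 (O): min(45, 48, 49, 29) = 29
n2-1 (X): max(-2, -38) = -2
n2-2 (X): max(-20, -1) = -1
n2 (O): min(-2, -1) = -2
n3-1 (X): max(19, 10) = 19
n3-2 (X): max(-46, -41, -20, -17) = -17
n3 (O): min(19, -17) = -17
r (X): max(29, -2, -17) = 29
X at r wants the highest of {n1=29, n2=-2, n3=-17}, so chooses n1.

n1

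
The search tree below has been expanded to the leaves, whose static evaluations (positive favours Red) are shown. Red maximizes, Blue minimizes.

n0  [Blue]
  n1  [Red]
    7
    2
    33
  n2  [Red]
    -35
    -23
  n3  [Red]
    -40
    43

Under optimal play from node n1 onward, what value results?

33

n1 (Red): max(7, 2, 33) = 33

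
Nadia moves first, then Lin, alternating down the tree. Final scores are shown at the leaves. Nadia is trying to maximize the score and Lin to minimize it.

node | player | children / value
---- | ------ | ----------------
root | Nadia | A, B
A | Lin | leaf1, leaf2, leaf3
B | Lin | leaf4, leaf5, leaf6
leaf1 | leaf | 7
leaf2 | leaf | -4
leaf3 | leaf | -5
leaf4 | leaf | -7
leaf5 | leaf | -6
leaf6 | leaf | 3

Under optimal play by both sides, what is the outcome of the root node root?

A (Lin): min(7, -4, -5) = -5
B (Lin): min(-7, -6, 3) = -7
root (Nadia): max(-5, -7) = -5

-5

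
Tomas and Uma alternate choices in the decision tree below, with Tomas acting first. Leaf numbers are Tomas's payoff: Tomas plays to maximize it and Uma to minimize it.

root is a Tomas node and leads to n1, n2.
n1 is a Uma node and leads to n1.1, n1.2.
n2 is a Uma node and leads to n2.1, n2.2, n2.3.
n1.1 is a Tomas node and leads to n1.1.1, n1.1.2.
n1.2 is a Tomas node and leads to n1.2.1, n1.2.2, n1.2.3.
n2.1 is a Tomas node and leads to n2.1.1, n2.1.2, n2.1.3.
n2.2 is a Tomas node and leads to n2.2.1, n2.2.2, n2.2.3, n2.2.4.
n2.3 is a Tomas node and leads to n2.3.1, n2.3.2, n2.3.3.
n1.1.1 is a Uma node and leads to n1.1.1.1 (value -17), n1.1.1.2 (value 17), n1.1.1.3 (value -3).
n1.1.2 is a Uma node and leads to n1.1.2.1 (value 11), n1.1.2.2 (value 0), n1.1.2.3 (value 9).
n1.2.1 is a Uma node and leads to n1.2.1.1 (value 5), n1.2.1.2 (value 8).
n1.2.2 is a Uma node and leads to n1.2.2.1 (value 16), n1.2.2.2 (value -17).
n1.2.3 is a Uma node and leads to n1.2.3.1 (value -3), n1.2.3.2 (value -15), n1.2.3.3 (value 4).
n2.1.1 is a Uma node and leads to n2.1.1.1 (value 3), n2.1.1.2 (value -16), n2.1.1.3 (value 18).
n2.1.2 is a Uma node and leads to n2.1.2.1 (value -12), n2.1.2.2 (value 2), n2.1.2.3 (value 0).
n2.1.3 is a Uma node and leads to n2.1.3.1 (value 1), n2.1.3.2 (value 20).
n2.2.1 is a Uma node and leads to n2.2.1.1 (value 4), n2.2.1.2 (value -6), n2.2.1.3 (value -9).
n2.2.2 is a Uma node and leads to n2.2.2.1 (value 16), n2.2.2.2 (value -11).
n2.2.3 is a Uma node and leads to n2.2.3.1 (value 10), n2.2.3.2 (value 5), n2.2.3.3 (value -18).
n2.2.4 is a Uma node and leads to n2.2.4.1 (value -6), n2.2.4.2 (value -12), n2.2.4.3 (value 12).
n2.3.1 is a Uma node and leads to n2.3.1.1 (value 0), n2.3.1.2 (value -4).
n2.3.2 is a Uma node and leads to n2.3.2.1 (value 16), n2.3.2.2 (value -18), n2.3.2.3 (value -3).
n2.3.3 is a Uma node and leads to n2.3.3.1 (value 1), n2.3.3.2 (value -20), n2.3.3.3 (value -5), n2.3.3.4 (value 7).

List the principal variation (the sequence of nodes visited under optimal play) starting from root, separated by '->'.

root -> n1 -> n1.1 -> n1.1.2 -> n1.1.2.2

n1.1.1 (Uma): min(-17, 17, -3) = -17
n1.1.2 (Uma): min(11, 0, 9) = 0
n1.1 (Tomas): max(-17, 0) = 0
n1.2.1 (Uma): min(5, 8) = 5
n1.2.2 (Uma): min(16, -17) = -17
n1.2.3 (Uma): min(-3, -15, 4) = -15
n1.2 (Tomas): max(5, -17, -15) = 5
n1 (Uma): min(0, 5) = 0
n2.1.1 (Uma): min(3, -16, 18) = -16
n2.1.2 (Uma): min(-12, 2, 0) = -12
n2.1.3 (Uma): min(1, 20) = 1
n2.1 (Tomas): max(-16, -12, 1) = 1
n2.2.1 (Uma): min(4, -6, -9) = -9
n2.2.2 (Uma): min(16, -11) = -11
n2.2.3 (Uma): min(10, 5, -18) = -18
n2.2.4 (Uma): min(-6, -12, 12) = -12
n2.2 (Tomas): max(-9, -11, -18, -12) = -9
n2.3.1 (Uma): min(0, -4) = -4
n2.3.2 (Uma): min(16, -18, -3) = -18
n2.3.3 (Uma): min(1, -20, -5, 7) = -20
n2.3 (Tomas): max(-4, -18, -20) = -4
n2 (Uma): min(1, -9, -4) = -9
root (Tomas): max(0, -9) = 0
At root, Tomas picks n1 (highest: 0).
At n1, Uma picks n1.1 (lowest: 0).
At n1.1, Tomas picks n1.1.2 (highest: 0).
At n1.1.2, Uma picks n1.1.2.2 (lowest: 0).
Terminal value 0.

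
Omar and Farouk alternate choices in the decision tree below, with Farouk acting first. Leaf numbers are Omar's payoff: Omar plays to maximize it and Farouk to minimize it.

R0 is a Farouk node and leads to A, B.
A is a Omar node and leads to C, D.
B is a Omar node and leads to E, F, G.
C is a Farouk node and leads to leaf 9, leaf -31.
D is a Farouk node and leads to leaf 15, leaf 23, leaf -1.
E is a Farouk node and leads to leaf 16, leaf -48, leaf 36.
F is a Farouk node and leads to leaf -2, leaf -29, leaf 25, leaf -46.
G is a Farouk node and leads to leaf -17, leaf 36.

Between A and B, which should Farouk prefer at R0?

C (Farouk): min(9, -31) = -31
D (Farouk): min(15, 23, -1) = -1
A (Omar): max(-31, -1) = -1
E (Farouk): min(16, -48, 36) = -48
F (Farouk): min(-2, -29, 25, -46) = -46
G (Farouk): min(-17, 36) = -17
B (Omar): max(-48, -46, -17) = -17
Farouk prefers the lower value; A=-1, B=-17. B is better since -17 < -1.

B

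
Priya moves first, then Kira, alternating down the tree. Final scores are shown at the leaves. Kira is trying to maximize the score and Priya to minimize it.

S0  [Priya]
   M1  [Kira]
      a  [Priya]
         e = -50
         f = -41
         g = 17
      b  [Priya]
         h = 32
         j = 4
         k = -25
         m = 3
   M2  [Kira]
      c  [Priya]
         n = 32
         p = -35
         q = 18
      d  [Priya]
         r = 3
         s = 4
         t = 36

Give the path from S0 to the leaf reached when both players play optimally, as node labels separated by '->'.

a (Priya): min(-50, -41, 17) = -50
b (Priya): min(32, 4, -25, 3) = -25
M1 (Kira): max(-50, -25) = -25
c (Priya): min(32, -35, 18) = -35
d (Priya): min(3, 4, 36) = 3
M2 (Kira): max(-35, 3) = 3
S0 (Priya): min(-25, 3) = -25
At S0, Priya picks M1 (lowest: -25).
At M1, Kira picks b (highest: -25).
At b, Priya picks k (lowest: -25).
Terminal value -25.

S0 -> M1 -> b -> k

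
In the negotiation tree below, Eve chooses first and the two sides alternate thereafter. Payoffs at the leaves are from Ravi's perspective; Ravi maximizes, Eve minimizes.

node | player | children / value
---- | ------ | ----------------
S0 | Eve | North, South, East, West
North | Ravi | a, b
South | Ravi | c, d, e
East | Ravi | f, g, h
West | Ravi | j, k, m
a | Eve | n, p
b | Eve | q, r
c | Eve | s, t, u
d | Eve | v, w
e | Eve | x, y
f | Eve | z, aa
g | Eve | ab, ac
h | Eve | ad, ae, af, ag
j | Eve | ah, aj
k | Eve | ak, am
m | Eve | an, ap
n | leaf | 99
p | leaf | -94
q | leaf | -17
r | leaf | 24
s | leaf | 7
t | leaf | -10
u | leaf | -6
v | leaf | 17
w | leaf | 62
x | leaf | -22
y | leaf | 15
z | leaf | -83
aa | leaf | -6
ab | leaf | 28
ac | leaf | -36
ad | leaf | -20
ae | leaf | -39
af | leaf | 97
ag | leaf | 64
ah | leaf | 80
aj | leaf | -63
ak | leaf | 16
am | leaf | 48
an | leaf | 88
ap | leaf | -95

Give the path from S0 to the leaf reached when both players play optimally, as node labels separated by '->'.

a (Eve): min(99, -94) = -94
b (Eve): min(-17, 24) = -17
North (Ravi): max(-94, -17) = -17
c (Eve): min(7, -10, -6) = -10
d (Eve): min(17, 62) = 17
e (Eve): min(-22, 15) = -22
South (Ravi): max(-10, 17, -22) = 17
f (Eve): min(-83, -6) = -83
g (Eve): min(28, -36) = -36
h (Eve): min(-20, -39, 97, 64) = -39
East (Ravi): max(-83, -36, -39) = -36
j (Eve): min(80, -63) = -63
k (Eve): min(16, 48) = 16
m (Eve): min(88, -95) = -95
West (Ravi): max(-63, 16, -95) = 16
S0 (Eve): min(-17, 17, -36, 16) = -36
At S0, Eve picks East (lowest: -36).
At East, Ravi picks g (highest: -36).
At g, Eve picks ac (lowest: -36).
Terminal value -36.

S0 -> East -> g -> ac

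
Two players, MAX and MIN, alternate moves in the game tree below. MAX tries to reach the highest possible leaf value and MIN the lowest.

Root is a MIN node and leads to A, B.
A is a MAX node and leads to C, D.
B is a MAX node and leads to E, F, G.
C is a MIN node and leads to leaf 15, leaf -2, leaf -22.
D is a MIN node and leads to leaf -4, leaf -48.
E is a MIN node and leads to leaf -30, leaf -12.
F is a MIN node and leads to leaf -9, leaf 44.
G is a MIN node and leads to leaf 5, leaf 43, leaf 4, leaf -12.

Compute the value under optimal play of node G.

G (MIN): min(5, 43, 4, -12) = -12

-12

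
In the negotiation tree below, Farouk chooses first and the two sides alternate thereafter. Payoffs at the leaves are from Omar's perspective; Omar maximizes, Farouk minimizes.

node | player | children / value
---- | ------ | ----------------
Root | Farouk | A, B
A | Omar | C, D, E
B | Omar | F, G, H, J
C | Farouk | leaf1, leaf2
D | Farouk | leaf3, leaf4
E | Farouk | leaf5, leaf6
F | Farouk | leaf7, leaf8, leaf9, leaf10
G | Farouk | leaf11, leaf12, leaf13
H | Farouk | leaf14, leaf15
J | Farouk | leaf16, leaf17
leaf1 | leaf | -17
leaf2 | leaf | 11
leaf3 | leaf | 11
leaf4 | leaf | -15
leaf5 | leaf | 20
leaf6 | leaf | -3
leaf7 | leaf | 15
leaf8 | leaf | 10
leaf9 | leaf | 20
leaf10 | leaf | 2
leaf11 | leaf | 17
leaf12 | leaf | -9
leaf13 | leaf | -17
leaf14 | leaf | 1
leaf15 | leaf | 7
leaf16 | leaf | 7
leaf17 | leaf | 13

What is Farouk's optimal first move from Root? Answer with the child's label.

C (Farouk): min(-17, 11) = -17
D (Farouk): min(11, -15) = -15
E (Farouk): min(20, -3) = -3
A (Omar): max(-17, -15, -3) = -3
F (Farouk): min(15, 10, 20, 2) = 2
G (Farouk): min(17, -9, -17) = -17
H (Farouk): min(1, 7) = 1
J (Farouk): min(7, 13) = 7
B (Omar): max(2, -17, 1, 7) = 7
Root (Farouk): min(-3, 7) = -3
Farouk at Root wants the lowest of {A=-3, B=7}, so chooses A.

A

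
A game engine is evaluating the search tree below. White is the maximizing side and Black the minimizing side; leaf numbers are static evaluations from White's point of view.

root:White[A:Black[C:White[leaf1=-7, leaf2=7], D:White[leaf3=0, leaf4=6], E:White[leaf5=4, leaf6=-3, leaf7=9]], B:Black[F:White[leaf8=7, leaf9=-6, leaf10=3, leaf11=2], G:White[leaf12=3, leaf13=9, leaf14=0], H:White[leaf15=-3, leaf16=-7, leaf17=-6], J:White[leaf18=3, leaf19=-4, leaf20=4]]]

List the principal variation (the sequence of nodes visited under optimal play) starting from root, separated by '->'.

root -> A -> D -> leaf4

C (White): max(-7, 7) = 7
D (White): max(0, 6) = 6
E (White): max(4, -3, 9) = 9
A (Black): min(7, 6, 9) = 6
F (White): max(7, -6, 3, 2) = 7
G (White): max(3, 9, 0) = 9
H (White): max(-3, -7, -6) = -3
J (White): max(3, -4, 4) = 4
B (Black): min(7, 9, -3, 4) = -3
root (White): max(6, -3) = 6
At root, White picks A (highest: 6).
At A, Black picks D (lowest: 6).
At D, White picks leaf4 (highest: 6).
Terminal value 6.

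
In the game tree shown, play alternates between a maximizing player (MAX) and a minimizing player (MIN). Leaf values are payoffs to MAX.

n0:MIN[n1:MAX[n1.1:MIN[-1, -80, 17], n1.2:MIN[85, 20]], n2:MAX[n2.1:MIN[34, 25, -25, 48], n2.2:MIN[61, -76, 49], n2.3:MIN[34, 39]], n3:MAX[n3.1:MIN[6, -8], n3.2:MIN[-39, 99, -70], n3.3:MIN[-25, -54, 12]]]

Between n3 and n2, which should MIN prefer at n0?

n3.1 (MIN): min(6, -8) = -8
n3.2 (MIN): min(-39, 99, -70) = -70
n3.3 (MIN): min(-25, -54, 12) = -54
n3 (MAX): max(-8, -70, -54) = -8
n2.1 (MIN): min(34, 25, -25, 48) = -25
n2.2 (MIN): min(61, -76, 49) = -76
n2.3 (MIN): min(34, 39) = 34
n2 (MAX): max(-25, -76, 34) = 34
MIN prefers the lower value; n3=-8, n2=34. n3 is better since -8 < 34.

n3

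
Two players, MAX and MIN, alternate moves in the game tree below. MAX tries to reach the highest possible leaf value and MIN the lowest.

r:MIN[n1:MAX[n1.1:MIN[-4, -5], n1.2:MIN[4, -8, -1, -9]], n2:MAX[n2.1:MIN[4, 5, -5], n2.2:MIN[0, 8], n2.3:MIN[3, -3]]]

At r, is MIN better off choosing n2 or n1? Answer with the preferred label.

n1

n2.1 (MIN): min(4, 5, -5) = -5
n2.2 (MIN): min(0, 8) = 0
n2.3 (MIN): min(3, -3) = -3
n2 (MAX): max(-5, 0, -3) = 0
n1.1 (MIN): min(-4, -5) = -5
n1.2 (MIN): min(4, -8, -1, -9) = -9
n1 (MAX): max(-5, -9) = -5
MIN prefers the lower value; n2=0, n1=-5. n1 is better since -5 < 0.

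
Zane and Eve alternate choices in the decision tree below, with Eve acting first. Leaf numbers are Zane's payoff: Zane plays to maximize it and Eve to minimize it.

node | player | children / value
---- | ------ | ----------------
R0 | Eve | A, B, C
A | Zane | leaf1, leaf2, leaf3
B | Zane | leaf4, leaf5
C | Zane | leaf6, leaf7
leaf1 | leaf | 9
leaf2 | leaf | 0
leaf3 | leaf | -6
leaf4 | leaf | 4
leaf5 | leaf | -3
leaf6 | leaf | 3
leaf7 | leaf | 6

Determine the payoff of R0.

4

A (Zane): max(9, 0, -6) = 9
B (Zane): max(4, -3) = 4
C (Zane): max(3, 6) = 6
R0 (Eve): min(9, 4, 6) = 4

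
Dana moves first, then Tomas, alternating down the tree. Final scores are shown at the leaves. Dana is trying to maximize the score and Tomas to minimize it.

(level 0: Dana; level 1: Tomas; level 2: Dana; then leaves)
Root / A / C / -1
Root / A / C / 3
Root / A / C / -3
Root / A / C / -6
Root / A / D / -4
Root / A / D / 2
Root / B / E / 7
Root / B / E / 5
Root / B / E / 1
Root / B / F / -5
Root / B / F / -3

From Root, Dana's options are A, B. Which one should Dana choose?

A

C (Dana): max(-1, 3, -3, -6) = 3
D (Dana): max(-4, 2) = 2
A (Tomas): min(3, 2) = 2
E (Dana): max(7, 5, 1) = 7
F (Dana): max(-5, -3) = -3
B (Tomas): min(7, -3) = -3
Root (Dana): max(2, -3) = 2
Dana at Root wants the highest of {A=2, B=-3}, so chooses A.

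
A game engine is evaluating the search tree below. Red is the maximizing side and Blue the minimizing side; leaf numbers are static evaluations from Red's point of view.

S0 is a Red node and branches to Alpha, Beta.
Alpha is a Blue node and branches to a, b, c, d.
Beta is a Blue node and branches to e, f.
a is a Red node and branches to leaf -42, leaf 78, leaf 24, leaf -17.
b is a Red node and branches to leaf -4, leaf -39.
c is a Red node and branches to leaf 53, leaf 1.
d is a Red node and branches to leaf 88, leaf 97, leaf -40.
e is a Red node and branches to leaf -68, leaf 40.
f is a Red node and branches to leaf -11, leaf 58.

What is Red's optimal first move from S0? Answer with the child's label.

Beta

a (Red): max(-42, 78, 24, -17) = 78
b (Red): max(-4, -39) = -4
c (Red): max(53, 1) = 53
d (Red): max(88, 97, -40) = 97
Alpha (Blue): min(78, -4, 53, 97) = -4
e (Red): max(-68, 40) = 40
f (Red): max(-11, 58) = 58
Beta (Blue): min(40, 58) = 40
S0 (Red): max(-4, 40) = 40
Red at S0 wants the highest of {Alpha=-4, Beta=40}, so chooses Beta.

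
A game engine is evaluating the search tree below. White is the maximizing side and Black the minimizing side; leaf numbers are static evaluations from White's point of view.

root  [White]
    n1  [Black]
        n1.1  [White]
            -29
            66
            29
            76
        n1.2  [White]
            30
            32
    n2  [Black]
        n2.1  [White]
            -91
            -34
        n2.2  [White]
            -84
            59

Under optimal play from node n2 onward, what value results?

n2.1 (White): max(-91, -34) = -34
n2.2 (White): max(-84, 59) = 59
n2 (Black): min(-34, 59) = -34

-34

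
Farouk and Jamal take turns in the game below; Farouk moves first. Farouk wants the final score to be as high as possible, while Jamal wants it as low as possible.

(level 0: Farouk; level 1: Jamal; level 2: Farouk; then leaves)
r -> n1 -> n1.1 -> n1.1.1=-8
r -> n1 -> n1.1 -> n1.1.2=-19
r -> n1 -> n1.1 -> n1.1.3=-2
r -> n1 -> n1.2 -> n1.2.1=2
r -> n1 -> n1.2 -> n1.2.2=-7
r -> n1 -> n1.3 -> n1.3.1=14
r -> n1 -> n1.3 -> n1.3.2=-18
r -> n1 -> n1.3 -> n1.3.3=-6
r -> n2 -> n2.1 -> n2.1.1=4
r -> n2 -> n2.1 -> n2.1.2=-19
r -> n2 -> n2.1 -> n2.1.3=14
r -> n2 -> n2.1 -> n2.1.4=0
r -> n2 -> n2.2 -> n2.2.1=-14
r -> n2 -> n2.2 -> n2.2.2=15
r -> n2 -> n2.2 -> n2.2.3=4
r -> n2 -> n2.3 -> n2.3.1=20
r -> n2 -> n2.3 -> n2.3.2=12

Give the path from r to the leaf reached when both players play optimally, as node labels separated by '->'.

n1.1 (Farouk): max(-8, -19, -2) = -2
n1.2 (Farouk): max(2, -7) = 2
n1.3 (Farouk): max(14, -18, -6) = 14
n1 (Jamal): min(-2, 2, 14) = -2
n2.1 (Farouk): max(4, -19, 14, 0) = 14
n2.2 (Farouk): max(-14, 15, 4) = 15
n2.3 (Farouk): max(20, 12) = 20
n2 (Jamal): min(14, 15, 20) = 14
r (Farouk): max(-2, 14) = 14
At r, Farouk picks n2 (highest: 14).
At n2, Jamal picks n2.1 (lowest: 14).
At n2.1, Farouk picks n2.1.3 (highest: 14).
Terminal value 14.

r -> n2 -> n2.1 -> n2.1.3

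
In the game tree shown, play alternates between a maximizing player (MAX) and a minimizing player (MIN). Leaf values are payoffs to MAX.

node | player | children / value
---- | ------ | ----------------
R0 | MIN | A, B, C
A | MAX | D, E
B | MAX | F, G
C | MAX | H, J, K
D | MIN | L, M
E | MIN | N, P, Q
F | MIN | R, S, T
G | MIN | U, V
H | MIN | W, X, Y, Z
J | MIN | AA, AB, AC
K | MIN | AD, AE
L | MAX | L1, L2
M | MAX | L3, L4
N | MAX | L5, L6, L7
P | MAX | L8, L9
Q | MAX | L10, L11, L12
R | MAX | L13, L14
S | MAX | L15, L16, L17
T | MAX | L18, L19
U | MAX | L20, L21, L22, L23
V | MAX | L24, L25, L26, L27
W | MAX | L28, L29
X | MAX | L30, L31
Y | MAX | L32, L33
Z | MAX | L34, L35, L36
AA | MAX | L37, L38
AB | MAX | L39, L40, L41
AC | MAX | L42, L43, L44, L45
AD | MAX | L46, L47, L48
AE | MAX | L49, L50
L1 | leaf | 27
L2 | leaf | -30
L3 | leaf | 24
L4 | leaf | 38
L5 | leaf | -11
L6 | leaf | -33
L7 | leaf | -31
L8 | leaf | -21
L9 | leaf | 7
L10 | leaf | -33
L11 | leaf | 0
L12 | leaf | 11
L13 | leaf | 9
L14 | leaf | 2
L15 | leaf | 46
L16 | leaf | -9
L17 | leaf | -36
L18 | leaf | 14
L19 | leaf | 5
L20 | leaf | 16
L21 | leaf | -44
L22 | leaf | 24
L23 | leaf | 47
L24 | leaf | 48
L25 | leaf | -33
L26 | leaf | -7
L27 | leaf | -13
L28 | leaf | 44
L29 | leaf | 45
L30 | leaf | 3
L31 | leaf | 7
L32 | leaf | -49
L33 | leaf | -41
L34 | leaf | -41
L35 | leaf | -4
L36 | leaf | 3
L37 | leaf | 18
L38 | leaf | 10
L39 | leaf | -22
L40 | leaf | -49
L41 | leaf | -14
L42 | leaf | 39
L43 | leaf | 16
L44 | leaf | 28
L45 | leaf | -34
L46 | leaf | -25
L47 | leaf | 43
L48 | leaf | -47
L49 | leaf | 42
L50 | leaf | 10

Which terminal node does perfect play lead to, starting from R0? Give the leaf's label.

L (MAX): max(27, -30) = 27
M (MAX): max(24, 38) = 38
D (MIN): min(27, 38) = 27
N (MAX): max(-11, -33, -31) = -11
P (MAX): max(-21, 7) = 7
Q (MAX): max(-33, 0, 11) = 11
E (MIN): min(-11, 7, 11) = -11
A (MAX): max(27, -11) = 27
R (MAX): max(9, 2) = 9
S (MAX): max(46, -9, -36) = 46
T (MAX): max(14, 5) = 14
F (MIN): min(9, 46, 14) = 9
U (MAX): max(16, -44, 24, 47) = 47
V (MAX): max(48, -33, -7, -13) = 48
G (MIN): min(47, 48) = 47
B (MAX): max(9, 47) = 47
W (MAX): max(44, 45) = 45
X (MAX): max(3, 7) = 7
Y (MAX): max(-49, -41) = -41
Z (MAX): max(-41, -4, 3) = 3
H (MIN): min(45, 7, -41, 3) = -41
AA (MAX): max(18, 10) = 18
AB (MAX): max(-22, -49, -14) = -14
AC (MAX): max(39, 16, 28, -34) = 39
J (MIN): min(18, -14, 39) = -14
AD (MAX): max(-25, 43, -47) = 43
AE (MAX): max(42, 10) = 42
K (MIN): min(43, 42) = 42
C (MAX): max(-41, -14, 42) = 42
R0 (MIN): min(27, 47, 42) = 27
At R0, MIN picks A (lowest: 27).
At A, MAX picks D (highest: 27).
At D, MIN picks L (lowest: 27).
At L, MAX picks L1 (highest: 27).
Terminal value 27.

L1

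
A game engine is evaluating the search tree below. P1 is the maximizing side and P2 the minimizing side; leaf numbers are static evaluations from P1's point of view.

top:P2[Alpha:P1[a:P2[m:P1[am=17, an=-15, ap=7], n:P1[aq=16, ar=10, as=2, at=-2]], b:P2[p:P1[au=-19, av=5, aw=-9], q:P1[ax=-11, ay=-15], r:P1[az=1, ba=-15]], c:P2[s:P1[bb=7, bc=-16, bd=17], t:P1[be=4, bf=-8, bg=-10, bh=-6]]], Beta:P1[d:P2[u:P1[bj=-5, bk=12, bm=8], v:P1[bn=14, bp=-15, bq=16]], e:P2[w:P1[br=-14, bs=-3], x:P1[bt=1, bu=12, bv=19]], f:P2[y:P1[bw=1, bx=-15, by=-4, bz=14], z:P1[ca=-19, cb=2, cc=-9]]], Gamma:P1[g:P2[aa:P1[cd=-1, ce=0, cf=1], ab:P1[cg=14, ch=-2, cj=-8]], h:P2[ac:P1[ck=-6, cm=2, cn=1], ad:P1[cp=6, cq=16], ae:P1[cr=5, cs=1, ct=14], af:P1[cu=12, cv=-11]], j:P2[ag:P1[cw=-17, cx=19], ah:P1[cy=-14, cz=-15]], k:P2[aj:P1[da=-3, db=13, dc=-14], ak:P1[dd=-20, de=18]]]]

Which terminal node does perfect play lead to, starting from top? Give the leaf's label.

m (P1): max(17, -15, 7) = 17
n (P1): max(16, 10, 2, -2) = 16
a (P2): min(17, 16) = 16
p (P1): max(-19, 5, -9) = 5
q (P1): max(-11, -15) = -11
r (P1): max(1, -15) = 1
b (P2): min(5, -11, 1) = -11
s (P1): max(7, -16, 17) = 17
t (P1): max(4, -8, -10, -6) = 4
c (P2): min(17, 4) = 4
Alpha (P1): max(16, -11, 4) = 16
u (P1): max(-5, 12, 8) = 12
v (P1): max(14, -15, 16) = 16
d (P2): min(12, 16) = 12
w (P1): max(-14, -3) = -3
x (P1): max(1, 12, 19) = 19
e (P2): min(-3, 19) = -3
y (P1): max(1, -15, -4, 14) = 14
z (P1): max(-19, 2, -9) = 2
f (P2): min(14, 2) = 2
Beta (P1): max(12, -3, 2) = 12
aa (P1): max(-1, 0, 1) = 1
ab (P1): max(14, -2, -8) = 14
g (P2): min(1, 14) = 1
ac (P1): max(-6, 2, 1) = 2
ad (P1): max(6, 16) = 16
ae (P1): max(5, 1, 14) = 14
af (P1): max(12, -11) = 12
h (P2): min(2, 16, 14, 12) = 2
ag (P1): max(-17, 19) = 19
ah (P1): max(-14, -15) = -14
j (P2): min(19, -14) = -14
aj (P1): max(-3, 13, -14) = 13
ak (P1): max(-20, 18) = 18
k (P2): min(13, 18) = 13
Gamma (P1): max(1, 2, -14, 13) = 13
top (P2): min(16, 12, 13) = 12
At top, P2 picks Beta (lowest: 12).
At Beta, P1 picks d (highest: 12).
At d, P2 picks u (lowest: 12).
At u, P1 picks bk (highest: 12).
Terminal value 12.

bk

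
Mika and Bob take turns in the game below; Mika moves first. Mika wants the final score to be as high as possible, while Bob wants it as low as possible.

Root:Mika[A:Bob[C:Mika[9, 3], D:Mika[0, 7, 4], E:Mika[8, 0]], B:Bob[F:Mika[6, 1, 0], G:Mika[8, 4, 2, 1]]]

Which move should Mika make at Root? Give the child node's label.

C (Mika): max(9, 3) = 9
D (Mika): max(0, 7, 4) = 7
E (Mika): max(8, 0) = 8
A (Bob): min(9, 7, 8) = 7
F (Mika): max(6, 1, 0) = 6
G (Mika): max(8, 4, 2, 1) = 8
B (Bob): min(6, 8) = 6
Root (Mika): max(7, 6) = 7
Mika at Root wants the highest of {A=7, B=6}, so chooses A.

A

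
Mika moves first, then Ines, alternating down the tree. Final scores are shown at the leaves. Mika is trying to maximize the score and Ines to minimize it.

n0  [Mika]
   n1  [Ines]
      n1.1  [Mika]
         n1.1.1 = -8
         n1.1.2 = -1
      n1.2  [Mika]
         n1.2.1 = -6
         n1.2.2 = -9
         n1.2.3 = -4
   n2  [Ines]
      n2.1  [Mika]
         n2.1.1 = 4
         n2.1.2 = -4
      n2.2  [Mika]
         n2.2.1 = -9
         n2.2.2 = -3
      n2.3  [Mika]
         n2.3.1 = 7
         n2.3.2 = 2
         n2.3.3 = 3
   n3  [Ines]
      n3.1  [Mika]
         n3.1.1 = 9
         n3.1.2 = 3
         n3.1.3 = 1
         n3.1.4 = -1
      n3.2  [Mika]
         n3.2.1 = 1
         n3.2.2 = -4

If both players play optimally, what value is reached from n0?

n1.1 (Mika): max(-8, -1) = -1
n1.2 (Mika): max(-6, -9, -4) = -4
n1 (Ines): min(-1, -4) = -4
n2.1 (Mika): max(4, -4) = 4
n2.2 (Mika): max(-9, -3) = -3
n2.3 (Mika): max(7, 2, 3) = 7
n2 (Ines): min(4, -3, 7) = -3
n3.1 (Mika): max(9, 3, 1, -1) = 9
n3.2 (Mika): max(1, -4) = 1
n3 (Ines): min(9, 1) = 1
n0 (Mika): max(-4, -3, 1) = 1

1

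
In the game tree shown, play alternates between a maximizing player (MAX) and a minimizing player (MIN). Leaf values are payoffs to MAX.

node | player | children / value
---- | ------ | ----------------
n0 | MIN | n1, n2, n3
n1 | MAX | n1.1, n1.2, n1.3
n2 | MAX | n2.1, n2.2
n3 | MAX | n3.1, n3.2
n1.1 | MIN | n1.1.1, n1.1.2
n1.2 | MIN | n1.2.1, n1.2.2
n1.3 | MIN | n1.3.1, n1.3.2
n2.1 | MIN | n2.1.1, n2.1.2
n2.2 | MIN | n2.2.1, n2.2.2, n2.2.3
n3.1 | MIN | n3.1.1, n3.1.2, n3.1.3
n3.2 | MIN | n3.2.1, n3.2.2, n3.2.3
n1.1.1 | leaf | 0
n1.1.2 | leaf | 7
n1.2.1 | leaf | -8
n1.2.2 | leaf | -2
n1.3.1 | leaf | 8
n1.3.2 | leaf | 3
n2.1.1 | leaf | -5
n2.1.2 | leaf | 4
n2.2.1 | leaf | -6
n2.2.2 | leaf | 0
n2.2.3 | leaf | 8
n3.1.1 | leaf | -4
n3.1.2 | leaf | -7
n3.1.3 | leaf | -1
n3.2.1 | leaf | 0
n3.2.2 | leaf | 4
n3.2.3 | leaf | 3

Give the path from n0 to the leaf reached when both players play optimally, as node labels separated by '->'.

n1.1 (MIN): min(0, 7) = 0
n1.2 (MIN): min(-8, -2) = -8
n1.3 (MIN): min(8, 3) = 3
n1 (MAX): max(0, -8, 3) = 3
n2.1 (MIN): min(-5, 4) = -5
n2.2 (MIN): min(-6, 0, 8) = -6
n2 (MAX): max(-5, -6) = -5
n3.1 (MIN): min(-4, -7, -1) = -7
n3.2 (MIN): min(0, 4, 3) = 0
n3 (MAX): max(-7, 0) = 0
n0 (MIN): min(3, -5, 0) = -5
At n0, MIN picks n2 (lowest: -5).
At n2, MAX picks n2.1 (highest: -5).
At n2.1, MIN picks n2.1.1 (lowest: -5).
Terminal value -5.

n0 -> n2 -> n2.1 -> n2.1.1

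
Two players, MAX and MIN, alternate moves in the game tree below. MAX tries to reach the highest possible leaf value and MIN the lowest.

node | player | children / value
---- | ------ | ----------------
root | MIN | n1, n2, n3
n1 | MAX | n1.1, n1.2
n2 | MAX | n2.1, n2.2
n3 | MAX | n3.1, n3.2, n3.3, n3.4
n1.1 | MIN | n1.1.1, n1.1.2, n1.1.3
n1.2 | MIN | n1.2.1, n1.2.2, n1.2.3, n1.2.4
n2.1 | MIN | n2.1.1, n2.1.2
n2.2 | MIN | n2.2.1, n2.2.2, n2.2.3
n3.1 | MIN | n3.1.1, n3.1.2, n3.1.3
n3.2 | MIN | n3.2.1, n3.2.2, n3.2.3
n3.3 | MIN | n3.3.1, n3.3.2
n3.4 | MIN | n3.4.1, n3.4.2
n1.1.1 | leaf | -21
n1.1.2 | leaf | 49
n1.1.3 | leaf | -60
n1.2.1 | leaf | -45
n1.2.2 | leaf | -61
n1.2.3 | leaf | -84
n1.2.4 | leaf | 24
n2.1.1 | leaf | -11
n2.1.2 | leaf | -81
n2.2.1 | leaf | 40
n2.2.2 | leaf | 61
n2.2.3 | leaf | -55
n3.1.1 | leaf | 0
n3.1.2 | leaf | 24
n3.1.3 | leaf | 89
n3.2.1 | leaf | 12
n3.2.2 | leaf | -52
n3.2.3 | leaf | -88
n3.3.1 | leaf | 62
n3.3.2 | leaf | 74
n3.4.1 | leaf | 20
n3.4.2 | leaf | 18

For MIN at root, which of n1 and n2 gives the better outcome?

n1

n1.1 (MIN): min(-21, 49, -60) = -60
n1.2 (MIN): min(-45, -61, -84, 24) = -84
n1 (MAX): max(-60, -84) = -60
n2.1 (MIN): min(-11, -81) = -81
n2.2 (MIN): min(40, 61, -55) = -55
n2 (MAX): max(-81, -55) = -55
MIN prefers the lower value; n1=-60, n2=-55. n1 is better since -60 < -55.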